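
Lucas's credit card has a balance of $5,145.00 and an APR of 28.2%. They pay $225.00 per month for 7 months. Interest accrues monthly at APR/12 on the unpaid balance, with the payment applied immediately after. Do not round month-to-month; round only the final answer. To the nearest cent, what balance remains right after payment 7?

Monthly rate r = 28.2%/12 = 2.35% = 0.0235.
Each month: B ← B·(1+r) − $225.00.
Month 1: interest $120.91; balance after payment $5,040.91.
Month 2: interest $118.46; balance after payment $4,934.37.
Month 3: interest $115.96; balance after payment $4,825.33.
Month 4: interest $113.40; balance after payment $4,713.72.
Month 5: interest $110.77; balance after payment $4,599.49.
Month 6: interest $108.09; balance after payment $4,482.58.
Month 7: interest $105.34; balance after payment $4,362.92.

$4,362.92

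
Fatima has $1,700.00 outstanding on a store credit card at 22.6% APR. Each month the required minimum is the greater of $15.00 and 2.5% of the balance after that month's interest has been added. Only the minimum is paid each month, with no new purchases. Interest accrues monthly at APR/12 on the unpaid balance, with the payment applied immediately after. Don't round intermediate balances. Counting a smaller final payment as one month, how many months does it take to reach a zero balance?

232 months

Monthly rate r = 22.6%/12 = 1.88333% = 0.0188333.
While 2.5% of the post-interest balance exceeds $15.00, each month B ← (B·(1+r))·(1 − 0.025), i.e. B shrinks by the factor (1+r)·0.975 = 0.99336.
This holds for months 1–160. Entering month 161 the balance is $585.72; 2.5% of the post-interest balance is now below $15.00, so the flat $15.00 minimum applies from here.
From month 161 a fixed $15.00 at rate r clears $585.72 in 72 more payments. Total: 160 + 72 = 232 months.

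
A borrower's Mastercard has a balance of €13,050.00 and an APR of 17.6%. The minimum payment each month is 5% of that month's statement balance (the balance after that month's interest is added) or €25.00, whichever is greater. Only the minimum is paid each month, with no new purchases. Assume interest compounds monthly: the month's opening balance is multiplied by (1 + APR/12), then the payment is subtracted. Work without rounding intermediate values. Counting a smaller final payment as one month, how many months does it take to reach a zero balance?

113 months

Monthly rate r = 17.6%/12 = 1.46667% = 0.0146667.
While 5% of the post-interest balance exceeds €25.00, each month B ← (B·(1+r))·(1 − 0.05), i.e. B shrinks by the factor (1+r)·0.95 = 0.96393.
This holds for months 1–90. Entering month 91 the balance is €478.45; 5% of the post-interest balance is now below €25.00, so the flat €25.00 minimum applies from here.
From month 91 a fixed €25.00 at rate r clears €478.45 in 23 more payments. Total: 90 + 23 = 113 months.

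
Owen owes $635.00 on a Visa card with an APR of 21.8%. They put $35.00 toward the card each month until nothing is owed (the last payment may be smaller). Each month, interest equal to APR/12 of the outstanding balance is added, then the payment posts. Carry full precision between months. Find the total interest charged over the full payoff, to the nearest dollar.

Monthly rate r = 21.8%/12 = 1.81667% = 0.0181667.
Payoff takes n = ⌈−ln(1 − rB₀/P)/ln(1+r)⌉ = ⌈22.211⌉ = 23 payments; the last is $7.43.
Total paid = 22·$35.00 + $7.43 = $777.43.
Total interest = total paid − principal = $777.43 − $635.00 = $142.43.

$142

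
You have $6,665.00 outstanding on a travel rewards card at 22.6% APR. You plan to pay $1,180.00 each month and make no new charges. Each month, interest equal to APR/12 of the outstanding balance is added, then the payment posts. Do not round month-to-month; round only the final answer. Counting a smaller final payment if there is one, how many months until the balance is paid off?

Monthly rate r = 22.6%/12 = 1.88333% = 0.0188333.
Recurrence: B ← B·(1+r) − $1,180.00.
Month 1: interest $125.52; balance after payment $5,610.52.
Month 2: interest $105.66; balance after payment $4,536.19.
Closed form: n = −ln(1 − rB₀/P)/ln(1+r) = −ln(0.89362)/ln(1.01883) ≈ 6.028, so the balance reaches zero during payment 7.

7 payments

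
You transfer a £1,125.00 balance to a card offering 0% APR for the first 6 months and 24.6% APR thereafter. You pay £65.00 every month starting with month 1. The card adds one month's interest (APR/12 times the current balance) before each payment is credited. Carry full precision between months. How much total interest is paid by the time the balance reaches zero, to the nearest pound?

Promo months 1–6 at r₀ = 0%/12 = 0; months 7+ at r₁ = 24.6%/12 = 0.0205.
After month 6 (no interest yet): B = £1,125.00 − 6·£65.00 = £735.00.
Then at r₁ with £65.00/mo: n₂ = −ln(1 − r₁·B/P)/ln(1+r₁) ≈ 13.00 → 13 more payments.
Total paid = 18·£65.00 + £64.71 = £1,234.71; interest = £1,234.71 − £1,125.00 = £109.71.

£110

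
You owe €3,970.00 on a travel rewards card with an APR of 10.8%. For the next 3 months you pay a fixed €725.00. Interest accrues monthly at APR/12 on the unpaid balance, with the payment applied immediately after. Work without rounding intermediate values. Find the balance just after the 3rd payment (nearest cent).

Monthly rate r = 10.8%/12 = 0.9% = 0.009.
Each month: B ← B·(1+r) − €725.00.
Month 1: interest €35.73; balance after payment €3,280.73.
Month 2: interest €29.53; balance after payment €2,585.26.
Month 3: interest €23.27; balance after payment €1,883.52.

€1,883.52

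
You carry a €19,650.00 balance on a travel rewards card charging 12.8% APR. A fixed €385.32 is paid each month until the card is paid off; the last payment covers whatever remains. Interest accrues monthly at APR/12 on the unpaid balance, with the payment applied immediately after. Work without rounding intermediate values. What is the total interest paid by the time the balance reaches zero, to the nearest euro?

€8,865

Monthly rate r = 12.8%/12 = 1.06667% = 0.0106667.
Payoff takes n = ⌈−ln(1 − rB₀/P)/ln(1+r)⌉ = ⌈74.003⌉ = 75 payments; the last is €1.06.
Total paid = 74·€385.32 + €1.06 = €28,514.74.
Total interest = total paid − principal = €28,514.74 − €19,650.00 = €8,864.74.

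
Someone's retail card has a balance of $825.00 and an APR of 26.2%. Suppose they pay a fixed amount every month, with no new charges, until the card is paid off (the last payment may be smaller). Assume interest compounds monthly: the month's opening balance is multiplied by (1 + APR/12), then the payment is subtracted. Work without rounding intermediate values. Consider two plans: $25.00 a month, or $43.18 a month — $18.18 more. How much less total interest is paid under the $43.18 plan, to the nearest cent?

Monthly rate r = 26.2%/12 = 2.18333% = 0.0218333.
At $25.00/mo: n = ⌈−ln(1 − rB₀/P)/ln(1+r)⌉ = 60 payments (last $0.52); total interest = total paid − $825.00 = $650.52.
At $43.18/mo: 25 payments (last $42.91); total interest $254.23.
Interest saved = $650.52 − $254.23 = $396.29.

$396.29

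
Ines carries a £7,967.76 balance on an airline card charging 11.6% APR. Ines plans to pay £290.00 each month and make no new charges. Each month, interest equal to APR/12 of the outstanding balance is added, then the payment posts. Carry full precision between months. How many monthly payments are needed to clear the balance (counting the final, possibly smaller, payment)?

Monthly rate r = 11.6%/12 = 0.966667% = 0.00966667.
Recurrence: B ← B·(1+r) − £290.00.
Month 1: interest £77.02; balance after payment £7,754.78.
Month 2: interest £74.96; balance after payment £7,539.74.
Closed form: n = −ln(1 − rB₀/P)/ln(1+r) = −ln(0.73441)/ln(1.00967) ≈ 32.088, so the balance reaches zero during payment 33.

33 months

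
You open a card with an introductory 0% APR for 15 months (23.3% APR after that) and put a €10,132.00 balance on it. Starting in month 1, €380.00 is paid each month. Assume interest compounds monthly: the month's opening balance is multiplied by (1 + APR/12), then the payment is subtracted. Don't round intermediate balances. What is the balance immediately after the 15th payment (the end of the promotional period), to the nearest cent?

Promo months 1–15 at r₀ = 0%/12 = 0; months 16+ at r₁ = 23.3%/12 = 0.0194167.
After month 15 (no interest yet): B = €10,132.00 − 15·€380.00 = €4,432.00.

€4,432.00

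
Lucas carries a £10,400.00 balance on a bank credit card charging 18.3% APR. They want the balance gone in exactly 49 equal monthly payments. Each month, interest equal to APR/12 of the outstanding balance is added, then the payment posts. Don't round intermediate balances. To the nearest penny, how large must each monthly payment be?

Monthly rate r = 18.3%/12 = 1.525% = 0.01525.
Level-payment amortization: P = B₀·r / (1 − (1+r)^(−n)) = 10400.00·0.01525 / (1 − 1.01525^(−49)).
Denominator 1 − (1+r)^(−49) = 0.523653378.
P = 158.6 / 0.523653378 ≈ 302.87.

£302.87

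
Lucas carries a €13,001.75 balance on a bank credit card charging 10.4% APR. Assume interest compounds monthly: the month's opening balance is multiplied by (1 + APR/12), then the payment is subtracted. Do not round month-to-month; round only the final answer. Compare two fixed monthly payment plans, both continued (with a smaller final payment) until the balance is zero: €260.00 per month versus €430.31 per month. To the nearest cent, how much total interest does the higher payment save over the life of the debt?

€1,975.69

Monthly rate r = 10.4%/12 = 0.866667% = 0.00866667.
At €260.00/mo: n = ⌈−ln(1 − rB₀/P)/ln(1+r)⌉ = 66 payments (last €216.51); total interest = total paid − €13,001.75 = €4,114.76.
At €430.31/mo: 36 payments (last €79.97); total interest €2,139.07.
Interest saved = €4,114.76 − €2,139.07 = €1,975.69.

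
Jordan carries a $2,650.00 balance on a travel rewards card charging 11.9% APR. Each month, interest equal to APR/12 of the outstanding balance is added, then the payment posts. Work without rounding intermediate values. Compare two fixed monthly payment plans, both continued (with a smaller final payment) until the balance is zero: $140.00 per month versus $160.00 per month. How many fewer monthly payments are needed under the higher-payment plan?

3 fewer payments

Monthly rate r = 11.9%/12 = 0.991667% = 0.00991667.
At $140.00/mo: n = ⌈−ln(1 − rB₀/P)/ln(1+r)⌉ = 22 payments (last $9.57); total interest = total paid − $2,650.00 = $299.57.
At $160.00/mo: 19 payments (last $29.28); total interest $259.28.
Payments saved = 22 − 19 = 3.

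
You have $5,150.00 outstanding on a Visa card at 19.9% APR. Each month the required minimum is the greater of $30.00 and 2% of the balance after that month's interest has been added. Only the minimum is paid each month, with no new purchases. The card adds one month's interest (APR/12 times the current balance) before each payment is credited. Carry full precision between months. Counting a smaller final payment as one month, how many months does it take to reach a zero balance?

436 months

Monthly rate r = 19.9%/12 = 1.65833% = 0.0165833.
While 2% of the post-interest balance exceeds $30.00, each month B ← (B·(1+r))·(1 − 0.02), i.e. B shrinks by the factor (1+r)·0.98 = 0.99625.
This holds for months 1–333. Entering month 334 the balance is $1,474.70; 2% of the post-interest balance is now below $30.00, so the flat $30.00 minimum applies from here.
From month 334 a fixed $30.00 at rate r clears $1,474.70 in 103 more payments. Total: 333 + 103 = 436 months.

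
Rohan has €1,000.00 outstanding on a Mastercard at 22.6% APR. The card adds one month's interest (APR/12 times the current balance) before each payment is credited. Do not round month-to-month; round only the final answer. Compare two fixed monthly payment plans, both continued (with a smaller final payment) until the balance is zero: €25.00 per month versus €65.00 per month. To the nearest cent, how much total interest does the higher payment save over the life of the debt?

Monthly rate r = 22.6%/12 = 1.88333% = 0.0188333.
At €25.00/mo: n = ⌈−ln(1 − rB₀/P)/ln(1+r)⌉ = 76 payments (last €0.48); total interest = total paid − €1,000.00 = €875.48.
At €65.00/mo: 19 payments (last €22.02); total interest €192.02.
Interest saved = €875.48 − €192.02 = €683.46.

€683.46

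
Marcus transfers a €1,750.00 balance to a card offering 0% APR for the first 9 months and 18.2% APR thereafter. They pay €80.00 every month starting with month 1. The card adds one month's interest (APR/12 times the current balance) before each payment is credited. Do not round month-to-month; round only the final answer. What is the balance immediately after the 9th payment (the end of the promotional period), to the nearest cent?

€1,030.00

Promo months 1–9 at r₀ = 0%/12 = 0; months 10+ at r₁ = 18.2%/12 = 0.0151667.
After month 9 (no interest yet): B = €1,750.00 − 9·€80.00 = €1,030.00.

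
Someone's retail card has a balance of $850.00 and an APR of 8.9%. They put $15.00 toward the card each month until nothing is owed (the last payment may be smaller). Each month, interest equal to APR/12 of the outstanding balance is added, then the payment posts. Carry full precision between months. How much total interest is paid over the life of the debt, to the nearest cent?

Monthly rate r = 8.9%/12 = 0.741667% = 0.00741667.
Payoff takes n = ⌈−ln(1 − rB₀/P)/ln(1+r)⌉ = ⌈73.783⌉ = 74 payments; the last is $11.76.
Total paid = 73·$15.00 + $11.76 = $1,106.76.
Total interest = total paid − principal = $1,106.76 − $850.00 = $256.76.

$256.76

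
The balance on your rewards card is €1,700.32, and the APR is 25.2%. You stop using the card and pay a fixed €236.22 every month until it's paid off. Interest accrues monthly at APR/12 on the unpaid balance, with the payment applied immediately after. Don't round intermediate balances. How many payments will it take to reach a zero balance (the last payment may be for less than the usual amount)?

8 payments

Monthly rate r = 25.2%/12 = 2.1% = 0.021.
Recurrence: B ← B·(1+r) − €236.22.
Month 1: interest €35.71; balance after payment €1,499.81.
Month 2: interest €31.50; balance after payment €1,295.08.
Closed form: n = −ln(1 − rB₀/P)/ln(1+r) = −ln(0.84884)/ln(1.021) ≈ 7.886, so the balance reaches zero during payment 8.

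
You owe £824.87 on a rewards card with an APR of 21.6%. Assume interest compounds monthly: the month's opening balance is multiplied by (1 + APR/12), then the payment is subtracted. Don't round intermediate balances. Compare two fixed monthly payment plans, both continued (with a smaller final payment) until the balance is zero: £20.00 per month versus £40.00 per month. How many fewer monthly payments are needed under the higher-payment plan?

50 fewer payments

Monthly rate r = 21.6%/12 = 1.8% = 0.018.
At £20.00/mo: n = ⌈−ln(1 − rB₀/P)/ln(1+r)⌉ = 77 payments (last £0.51); total interest = total paid − £824.87 = £695.64.
At £40.00/mo: 27 payments (last £0.21); total interest £215.34.
Payments saved = 77 − 27 = 50.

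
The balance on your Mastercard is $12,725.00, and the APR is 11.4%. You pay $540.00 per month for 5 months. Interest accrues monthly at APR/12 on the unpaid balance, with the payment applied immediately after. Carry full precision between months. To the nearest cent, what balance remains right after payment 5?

Monthly rate r = 11.4%/12 = 0.95% = 0.0095.
Each month: B ← B·(1+r) − $540.00.
Month 1: interest $120.89; balance after payment $12,305.89.
Month 2: interest $116.91; balance after payment $11,882.79.
Month 3: interest $112.89; balance after payment $11,455.68.
Month 4: interest $108.83; balance after payment $11,024.51.
Month 5: interest $104.73; balance after payment $10,589.24.

$10,589.24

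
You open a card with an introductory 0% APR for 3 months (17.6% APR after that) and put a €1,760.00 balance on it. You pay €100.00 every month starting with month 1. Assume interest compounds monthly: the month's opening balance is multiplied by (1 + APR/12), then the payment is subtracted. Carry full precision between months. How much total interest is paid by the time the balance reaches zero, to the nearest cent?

Promo months 1–3 at r₀ = 0%/12 = 0; months 4+ at r₁ = 17.6%/12 = 0.0146667.
After month 3 (no interest yet): B = €1,760.00 − 3·€100.00 = €1,460.00.
Then at r₁ with €100.00/mo: n₂ = −ln(1 − r₁·B/P)/ln(1+r₁) ≈ 16.55 → 17 more payments.
Total paid = 19·€100.00 + €55.16 = €1,955.16; interest = €1,955.16 − €1,760.00 = €195.16.

€195.16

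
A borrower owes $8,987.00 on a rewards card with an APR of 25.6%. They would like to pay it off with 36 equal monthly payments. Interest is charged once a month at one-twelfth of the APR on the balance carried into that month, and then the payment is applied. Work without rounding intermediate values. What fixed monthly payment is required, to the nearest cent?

$360.18

Monthly rate r = 25.6%/12 = 2.13333% = 0.0213333.
Level-payment amortization: P = B₀·r / (1 − (1+r)^(−n)) = 8987.00·0.0213333 / (1 − 1.02133^(−36)).
Denominator 1 − (1+r)^(−36) = 0.53229741.
P = 191.723 / 0.53229741 ≈ 360.18.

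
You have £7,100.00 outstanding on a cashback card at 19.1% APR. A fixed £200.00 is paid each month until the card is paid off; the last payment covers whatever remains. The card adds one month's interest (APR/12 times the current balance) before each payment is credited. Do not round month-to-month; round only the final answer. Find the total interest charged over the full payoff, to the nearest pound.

Monthly rate r = 19.1%/12 = 1.59167% = 0.0159167.
Payoff takes n = ⌈−ln(1 − rB₀/P)/ln(1+r)⌉ = ⌈52.719⌉ = 53 payments; the last is £144.15.
Total paid = 52·£200.00 + £144.15 = £10,544.15.
Total interest = total paid − principal = £10,544.15 − £7,100.00 = £3,444.15.

£3,444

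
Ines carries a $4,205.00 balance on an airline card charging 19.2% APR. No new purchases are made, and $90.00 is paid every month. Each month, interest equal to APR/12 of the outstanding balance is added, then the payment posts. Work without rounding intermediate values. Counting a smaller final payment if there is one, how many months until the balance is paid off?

Monthly rate r = 19.2%/12 = 1.6% = 0.016.
Recurrence: B ← B·(1+r) − $90.00.
Month 1: interest $67.28; balance after payment $4,182.28.
Month 2: interest $66.92; balance after payment $4,159.20.
Closed form: n = −ln(1 − rB₀/P)/ln(1+r) = −ln(0.25244)/ln(1.016) ≈ 86.722, so the balance reaches zero during payment 87.

87 months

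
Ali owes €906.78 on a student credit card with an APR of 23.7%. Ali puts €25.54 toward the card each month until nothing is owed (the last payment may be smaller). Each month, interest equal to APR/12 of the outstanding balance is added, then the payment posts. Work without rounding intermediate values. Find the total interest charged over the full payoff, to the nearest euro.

€671

Monthly rate r = 23.7%/12 = 1.975% = 0.01975.
Payoff takes n = ⌈−ln(1 − rB₀/P)/ln(1+r)⌉ = ⌈61.767⌉ = 62 payments; the last is €19.64.
Total paid = 61·€25.54 + €19.64 = €1,577.58.
Total interest = total paid − principal = €1,577.58 − €906.78 = €670.80.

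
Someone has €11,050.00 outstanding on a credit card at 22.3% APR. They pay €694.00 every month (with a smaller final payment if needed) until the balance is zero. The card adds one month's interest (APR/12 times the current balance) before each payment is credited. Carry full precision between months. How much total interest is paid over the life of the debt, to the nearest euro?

Monthly rate r = 22.3%/12 = 1.85833% = 0.0185833.
Payoff takes n = ⌈−ln(1 − rB₀/P)/ln(1+r)⌉ = ⌈19.053⌉ = 20 payments; the last is €37.04.
Total paid = 19·€694.00 + €37.04 = €13,223.04.
Total interest = total paid − principal = €13,223.04 − €11,050.00 = €2,173.04.

€2,173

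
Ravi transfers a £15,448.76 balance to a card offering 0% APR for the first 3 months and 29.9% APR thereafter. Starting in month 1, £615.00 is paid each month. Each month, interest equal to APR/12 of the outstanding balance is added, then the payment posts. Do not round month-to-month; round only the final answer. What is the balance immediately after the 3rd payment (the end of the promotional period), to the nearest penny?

£13,603.76

Promo months 1–3 at r₀ = 0%/12 = 0; months 4+ at r₁ = 29.9%/12 = 0.0249167.
After month 3 (no interest yet): B = £15,448.76 − 3·£615.00 = £13,603.76.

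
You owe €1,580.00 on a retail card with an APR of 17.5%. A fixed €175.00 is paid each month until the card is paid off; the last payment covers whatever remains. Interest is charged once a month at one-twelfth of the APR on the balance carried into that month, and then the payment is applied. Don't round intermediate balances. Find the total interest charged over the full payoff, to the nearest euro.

€127

Monthly rate r = 17.5%/12 = 1.45833% = 0.0145833.
Payoff takes n = ⌈−ln(1 − rB₀/P)/ln(1+r)⌉ = ⌈9.751⌉ = 10 payments; the last is €131.72.
Total paid = 9·€175.00 + €131.72 = €1,706.72.
Total interest = total paid − principal = €1,706.72 − €1,580.00 = €126.72.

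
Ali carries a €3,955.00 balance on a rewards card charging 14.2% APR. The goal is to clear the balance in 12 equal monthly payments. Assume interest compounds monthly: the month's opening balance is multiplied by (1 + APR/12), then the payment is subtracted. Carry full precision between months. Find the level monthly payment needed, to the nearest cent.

€355.48

Monthly rate r = 14.2%/12 = 1.18333% = 0.0118333.
Level-payment amortization: P = B₀·r / (1 − (1+r)^(−n)) = 3955.00·0.0118333 / (1 − 1.01183^(−12)).
Denominator 1 − (1+r)^(−12) = 0.131655196.
P = 46.8008 / 0.131655196 ≈ 355.48.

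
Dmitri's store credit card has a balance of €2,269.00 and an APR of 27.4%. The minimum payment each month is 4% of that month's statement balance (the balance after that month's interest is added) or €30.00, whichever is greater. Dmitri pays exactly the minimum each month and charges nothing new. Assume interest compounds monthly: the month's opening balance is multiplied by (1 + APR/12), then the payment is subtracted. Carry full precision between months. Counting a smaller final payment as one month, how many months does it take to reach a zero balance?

99 months

Monthly rate r = 27.4%/12 = 2.28333% = 0.0228333.
While 4% of the post-interest balance exceeds €30.00, each month B ← (B·(1+r))·(1 − 0.04), i.e. B shrinks by the factor (1+r)·0.96 = 0.98192.
This holds for months 1–62. Entering month 63 the balance is €732.07; 4% of the post-interest balance is now below €30.00, so the flat €30.00 minimum applies from here.
From month 63 a fixed €30.00 at rate r clears €732.07 in 37 more payments. Total: 62 + 37 = 99 months.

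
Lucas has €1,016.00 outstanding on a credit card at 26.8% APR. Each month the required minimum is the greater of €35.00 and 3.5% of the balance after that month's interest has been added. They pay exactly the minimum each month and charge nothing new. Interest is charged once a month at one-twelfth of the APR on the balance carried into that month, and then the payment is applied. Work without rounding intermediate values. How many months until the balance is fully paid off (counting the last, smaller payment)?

48 months

Monthly rate r = 26.8%/12 = 2.23333% = 0.0223333.
While 3.5% of the post-interest balance exceeds €35.00, each month B ← (B·(1+r))·(1 − 0.035), i.e. B shrinks by the factor (1+r)·0.965 = 0.98655.
This holds for months 1–3. Entering month 4 the balance is €975.56; 3.5% of the post-interest balance is now below €35.00, so the flat €35.00 minimum applies from here.
From month 4 a fixed €35.00 at rate r clears €975.56 in 45 more payments. Total: 3 + 45 = 48 months.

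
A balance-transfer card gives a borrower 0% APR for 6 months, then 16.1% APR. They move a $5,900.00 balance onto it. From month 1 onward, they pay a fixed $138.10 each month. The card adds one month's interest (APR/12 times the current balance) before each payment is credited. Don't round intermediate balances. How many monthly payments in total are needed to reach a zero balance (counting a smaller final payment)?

57 payments

Promo months 1–6 at r₀ = 0%/12 = 0; months 7+ at r₁ = 16.1%/12 = 0.0134167.
After month 6 (no interest yet): B = $5,900.00 − 6·$138.10 = $5,071.40.
Then at r₁ with $138.10/mo: n₂ = −ln(1 − r₁·B/P)/ln(1+r₁) ≈ 50.92 → 51 more payments.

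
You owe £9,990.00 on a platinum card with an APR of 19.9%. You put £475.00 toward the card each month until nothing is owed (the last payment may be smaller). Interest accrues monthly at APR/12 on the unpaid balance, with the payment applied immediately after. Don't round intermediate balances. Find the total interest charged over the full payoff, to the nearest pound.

Monthly rate r = 19.9%/12 = 1.65833% = 0.0165833.
Payoff takes n = ⌈−ln(1 − rB₀/P)/ln(1+r)⌉ = ⌈26.077⌉ = 27 payments; the last is £36.88.
Total paid = 26·£475.00 + £36.88 = £12,386.88.
Total interest = total paid − principal = £12,386.88 − £9,990.00 = £2,396.88.

£2,397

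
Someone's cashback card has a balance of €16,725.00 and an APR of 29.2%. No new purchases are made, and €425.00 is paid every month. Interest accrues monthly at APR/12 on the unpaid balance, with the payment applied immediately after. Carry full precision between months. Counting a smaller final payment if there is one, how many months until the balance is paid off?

132 payments

Monthly rate r = 29.2%/12 = 2.43333% = 0.0243333.
Recurrence: B ← B·(1+r) − €425.00.
Month 1: interest €406.97; balance after payment €16,706.97.
Month 2: interest €406.54; balance after payment €16,688.51.
Closed form: n = −ln(1 − rB₀/P)/ln(1+r) = −ln(0.042412)/ln(1.02433) ≈ 131.450, so the balance reaches zero during payment 132.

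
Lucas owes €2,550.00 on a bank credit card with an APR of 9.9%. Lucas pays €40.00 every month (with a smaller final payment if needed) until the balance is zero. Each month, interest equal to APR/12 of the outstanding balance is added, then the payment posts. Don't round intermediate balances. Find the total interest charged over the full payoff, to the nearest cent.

Monthly rate r = 9.9%/12 = 0.825% = 0.00825.
Payoff takes n = ⌈−ln(1 − rB₀/P)/ln(1+r)⌉ = ⌈90.847⌉ = 91 payments; the last is €33.92.
Total paid = 90·€40.00 + €33.92 = €3,633.92.
Total interest = total paid − principal = €3,633.92 − €2,550.00 = €1,083.92.

€1,083.92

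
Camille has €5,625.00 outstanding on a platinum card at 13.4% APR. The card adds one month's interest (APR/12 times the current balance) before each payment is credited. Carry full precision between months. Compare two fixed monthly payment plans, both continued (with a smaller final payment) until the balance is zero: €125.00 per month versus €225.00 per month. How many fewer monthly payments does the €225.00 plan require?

33 fewer payments

Monthly rate r = 13.4%/12 = 1.11667% = 0.0111667.
At €125.00/mo: n = ⌈−ln(1 − rB₀/P)/ln(1+r)⌉ = 63 payments (last €108.85); total interest = total paid − €5,625.00 = €2,233.85.
At €225.00/mo: 30 payments (last €107.87); total interest €1,007.87.
Payments saved = 63 − 30 = 33.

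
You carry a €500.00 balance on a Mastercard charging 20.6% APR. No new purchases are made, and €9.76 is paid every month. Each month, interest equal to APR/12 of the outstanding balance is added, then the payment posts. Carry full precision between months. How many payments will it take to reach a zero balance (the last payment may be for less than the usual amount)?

Monthly rate r = 20.6%/12 = 1.71667% = 0.0171667.
Recurrence: B ← B·(1+r) − €9.76.
Month 1: interest €8.58; balance after payment €498.82.
Month 2: interest €8.56; balance after payment €497.63.
Closed form: n = −ln(1 − rB₀/P)/ln(1+r) = −ln(0.12056)/ln(1.01717) ≈ 124.294, so the balance reaches zero during payment 125.

125 months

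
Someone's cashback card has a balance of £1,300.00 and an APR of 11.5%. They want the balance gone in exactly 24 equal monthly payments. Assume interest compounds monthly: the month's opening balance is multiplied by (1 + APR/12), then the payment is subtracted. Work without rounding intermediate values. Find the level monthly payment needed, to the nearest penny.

Monthly rate r = 11.5%/12 = 0.958333% = 0.00958333.
Level-payment amortization: P = B₀·r / (1 − (1+r)^(−n)) = 1300.00·0.00958333 / (1 − 1.00958^(−24)).
Denominator 1 − (1+r)^(−24) = 0.204595833.
P = 12.4583 / 0.204595833 ≈ 60.89.

£60.89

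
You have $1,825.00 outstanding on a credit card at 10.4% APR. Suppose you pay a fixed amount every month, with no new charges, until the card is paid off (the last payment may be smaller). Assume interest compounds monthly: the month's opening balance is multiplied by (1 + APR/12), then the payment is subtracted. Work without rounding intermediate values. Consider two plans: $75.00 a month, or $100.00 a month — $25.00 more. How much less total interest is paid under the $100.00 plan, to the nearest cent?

Monthly rate r = 10.4%/12 = 0.866667% = 0.00866667.
At $75.00/mo: n = ⌈−ln(1 − rB₀/P)/ln(1+r)⌉ = 28 payments (last $33.60); total interest = total paid − $1,825.00 = $233.60.
At $100.00/mo: 20 payments (last $95.23); total interest $170.23.
Interest saved = $233.60 − $170.23 = $63.37.

$63.37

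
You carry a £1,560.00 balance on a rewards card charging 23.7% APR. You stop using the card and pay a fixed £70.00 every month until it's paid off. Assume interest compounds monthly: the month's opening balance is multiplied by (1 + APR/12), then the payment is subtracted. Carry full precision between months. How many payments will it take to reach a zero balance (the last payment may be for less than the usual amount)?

Monthly rate r = 23.7%/12 = 1.975% = 0.01975.
Recurrence: B ← B·(1+r) − £70.00.
Month 1: interest £30.81; balance after payment £1,520.81.
Month 2: interest £30.04; balance after payment £1,480.85.
Closed form: n = −ln(1 − rB₀/P)/ln(1+r) = −ln(0.55986)/ln(1.01975) ≈ 29.660, so the balance reaches zero during payment 30.

30 payments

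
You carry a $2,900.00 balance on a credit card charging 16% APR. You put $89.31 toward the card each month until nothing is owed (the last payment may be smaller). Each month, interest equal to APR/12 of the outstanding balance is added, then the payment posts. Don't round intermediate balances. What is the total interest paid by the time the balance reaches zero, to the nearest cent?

Monthly rate r = 16%/12 = 1.33333% = 0.0133333.
Payoff takes n = ⌈−ln(1 − rB₀/P)/ln(1+r)⌉ = ⌈42.831⌉ = 43 payments; the last is $74.30.
Total paid = 42·$89.31 + $74.30 = $3,825.32.
Total interest = total paid − principal = $3,825.32 − $2,900.00 = $925.32.

$925.32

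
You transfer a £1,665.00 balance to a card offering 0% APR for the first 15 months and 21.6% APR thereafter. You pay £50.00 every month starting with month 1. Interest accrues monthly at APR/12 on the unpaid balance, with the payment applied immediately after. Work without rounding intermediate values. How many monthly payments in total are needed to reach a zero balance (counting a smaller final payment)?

Promo months 1–15 at r₀ = 0%/12 = 0; months 16+ at r₁ = 21.6%/12 = 0.018.
After month 15 (no interest yet): B = £1,665.00 − 15·£50.00 = £915.00.
Then at r₁ with £50.00/mo: n₂ = −ln(1 − r₁·B/P)/ln(1+r₁) ≈ 22.40 → 23 more payments.

38 payments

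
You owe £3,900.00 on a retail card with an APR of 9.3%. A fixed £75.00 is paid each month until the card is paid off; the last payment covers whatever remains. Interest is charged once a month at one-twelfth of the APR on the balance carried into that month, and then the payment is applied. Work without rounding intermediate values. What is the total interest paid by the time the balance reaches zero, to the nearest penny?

Monthly rate r = 9.3%/12 = 0.775% = 0.00775.
Payoff takes n = ⌈−ln(1 − rB₀/P)/ln(1+r)⌉ = ⌈66.817⌉ = 67 payments; the last is £61.34.
Total paid = 66·£75.00 + £61.34 = £5,011.34.
Total interest = total paid − principal = £5,011.34 − £3,900.00 = £1,111.34.

£1,111.34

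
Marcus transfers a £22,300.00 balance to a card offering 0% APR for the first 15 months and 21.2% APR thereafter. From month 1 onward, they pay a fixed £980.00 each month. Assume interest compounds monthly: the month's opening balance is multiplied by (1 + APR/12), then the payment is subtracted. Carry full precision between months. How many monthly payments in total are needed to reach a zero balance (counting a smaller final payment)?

24 payments

Promo months 1–15 at r₀ = 0%/12 = 0; months 16+ at r₁ = 21.2%/12 = 0.0176667.
After month 15 (no interest yet): B = £22,300.00 − 15·£980.00 = £7,600.00.
Then at r₁ with £980.00/mo: n₂ = −ln(1 − r₁·B/P)/ln(1+r₁) ≈ 8.41 → 9 more payments.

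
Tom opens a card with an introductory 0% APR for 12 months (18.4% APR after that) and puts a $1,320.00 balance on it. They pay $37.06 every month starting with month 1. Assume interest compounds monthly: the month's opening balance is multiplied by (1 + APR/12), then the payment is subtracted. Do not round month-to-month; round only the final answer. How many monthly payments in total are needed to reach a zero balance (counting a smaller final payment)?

Promo months 1–12 at r₀ = 0%/12 = 0; months 13+ at r₁ = 18.4%/12 = 0.0153333.
After month 12 (no interest yet): B = $1,320.00 − 12·$37.06 = $875.28.
Then at r₁ with $37.06/mo: n₂ = −ln(1 − r₁·B/P)/ln(1+r₁) ≈ 29.55 → 30 more payments.

42 payments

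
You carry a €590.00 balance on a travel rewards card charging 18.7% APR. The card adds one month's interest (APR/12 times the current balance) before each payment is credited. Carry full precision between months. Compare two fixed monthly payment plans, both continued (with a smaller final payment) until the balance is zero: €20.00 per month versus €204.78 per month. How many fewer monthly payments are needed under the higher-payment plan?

Monthly rate r = 18.7%/12 = 1.55833% = 0.0155833.
At €20.00/mo: n = ⌈−ln(1 − rB₀/P)/ln(1+r)⌉ = 40 payments (last €16.30); total interest = total paid − €590.00 = €206.30.
At €204.78/mo: 3 payments (last €198.83); total interest €18.39.
Payments saved = 40 − 3 = 37.

37 fewer payments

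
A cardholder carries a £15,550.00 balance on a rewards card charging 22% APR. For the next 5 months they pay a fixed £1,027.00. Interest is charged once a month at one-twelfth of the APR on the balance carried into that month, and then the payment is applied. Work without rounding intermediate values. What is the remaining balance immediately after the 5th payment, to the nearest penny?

£11,701.88

Monthly rate r = 22%/12 = 1.83333% = 0.0183333.
Each month: B ← B·(1+r) − £1,027.00.
Month 1: interest £285.08; balance after payment £14,808.08.
Month 2: interest £271.48; balance after payment £14,052.56.
Month 3: interest £257.63; balance after payment £13,283.20.
Month 4: interest £243.53; balance after payment £12,499.72.
Month 5: interest £229.16; balance after payment £11,701.88.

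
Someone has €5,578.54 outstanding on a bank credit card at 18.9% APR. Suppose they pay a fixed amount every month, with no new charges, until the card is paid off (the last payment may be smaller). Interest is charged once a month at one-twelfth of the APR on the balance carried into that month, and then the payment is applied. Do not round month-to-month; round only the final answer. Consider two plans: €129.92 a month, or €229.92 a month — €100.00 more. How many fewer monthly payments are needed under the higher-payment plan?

42 fewer payments

Monthly rate r = 18.9%/12 = 1.575% = 0.01575.
At €129.92/mo: n = ⌈−ln(1 − rB₀/P)/ln(1+r)⌉ = 73 payments (last €22.65); total interest = total paid − €5,578.54 = €3,798.35.
At €229.92/mo: 31 payments (last €186.81); total interest €1,505.87.
Payments saved = 73 − 31 = 42.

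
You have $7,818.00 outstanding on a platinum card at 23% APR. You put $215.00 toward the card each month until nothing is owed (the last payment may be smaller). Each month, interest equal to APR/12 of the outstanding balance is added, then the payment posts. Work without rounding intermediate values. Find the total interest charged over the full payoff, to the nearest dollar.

$5,702

Monthly rate r = 23%/12 = 1.91667% = 0.0191667.
Payoff takes n = ⌈−ln(1 − rB₀/P)/ln(1+r)⌉ = ⌈62.884⌉ = 63 payments; the last is $190.24.
Total paid = 62·$215.00 + $190.24 = $13,520.24.
Total interest = total paid − principal = $13,520.24 − $7,818.00 = $5,702.24.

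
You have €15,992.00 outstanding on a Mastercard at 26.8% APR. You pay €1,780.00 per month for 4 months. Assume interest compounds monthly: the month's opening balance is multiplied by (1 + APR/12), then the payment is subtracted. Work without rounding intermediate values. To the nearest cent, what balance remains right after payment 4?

€10,107.10

Monthly rate r = 26.8%/12 = 2.23333% = 0.0223333.
Each month: B ← B·(1+r) − €1,780.00.
Month 1: interest €357.15; balance after payment €14,569.15.
Month 2: interest €325.38; balance after payment €13,114.53.
Month 3: interest €292.89; balance after payment €11,627.42.
Month 4: interest €259.68; balance after payment €10,107.10.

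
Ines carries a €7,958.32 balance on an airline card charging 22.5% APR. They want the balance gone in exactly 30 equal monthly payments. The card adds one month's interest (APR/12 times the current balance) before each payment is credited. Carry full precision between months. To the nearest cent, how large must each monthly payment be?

Monthly rate r = 22.5%/12 = 1.875% = 0.01875.
Level-payment amortization: P = B₀·r / (1 − (1+r)^(−n)) = 7958.32·0.01875 / (1 − 1.01875^(−30)).
Denominator 1 − (1+r)^(−30) = 0.427241758.
P = 149.218 / 0.427241758 ≈ 349.26.

€349.26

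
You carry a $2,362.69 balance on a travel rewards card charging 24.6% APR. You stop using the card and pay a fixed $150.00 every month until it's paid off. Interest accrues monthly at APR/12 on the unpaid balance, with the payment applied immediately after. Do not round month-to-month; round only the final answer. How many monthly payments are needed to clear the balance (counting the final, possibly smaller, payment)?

20 payments

Monthly rate r = 24.6%/12 = 2.05% = 0.0205.
Recurrence: B ← B·(1+r) − $150.00.
Month 1: interest $48.44; balance after payment $2,261.13.
Month 2: interest $46.35; balance after payment $2,157.48.
Closed form: n = −ln(1 − rB₀/P)/ln(1+r) = −ln(0.6771)/ln(1.0205) ≈ 19.216, so the balance reaches zero during payment 20.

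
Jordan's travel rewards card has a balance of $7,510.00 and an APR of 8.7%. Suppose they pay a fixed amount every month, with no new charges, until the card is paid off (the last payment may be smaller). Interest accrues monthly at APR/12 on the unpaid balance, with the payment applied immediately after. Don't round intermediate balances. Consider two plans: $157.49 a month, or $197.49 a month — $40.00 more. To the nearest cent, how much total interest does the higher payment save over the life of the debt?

Monthly rate r = 8.7%/12 = 0.725% = 0.00725.
At $157.49/mo: n = ⌈−ln(1 − rB₀/P)/ln(1+r)⌉ = 59 payments (last $114.30); total interest = total paid − $7,510.00 = $1,738.72.
At $197.49/mo: 45 payments (last $128.57); total interest $1,308.13.
Interest saved = $1,738.72 − $1,308.13 = $430.59.

$430.59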